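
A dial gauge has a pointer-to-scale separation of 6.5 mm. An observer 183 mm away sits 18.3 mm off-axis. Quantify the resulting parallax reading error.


error = h * offset / d
= 6.5 * 18.3 / 183
= 0.6500

0.6500


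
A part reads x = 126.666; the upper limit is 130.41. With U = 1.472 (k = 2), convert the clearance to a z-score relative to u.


u = U / k = 1.472 / 2 = 0.736
margin = |USL - x| = |130.41 - 126.666| = 3.744
z = margin / u = 3.744 / 0.736
z = 5.0870

5.0870


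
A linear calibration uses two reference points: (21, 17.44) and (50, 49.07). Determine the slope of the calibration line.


slope = (y2 - y1) / (x2 - x1)
= (49.07 - 17.44) / (50 - 21)
= 31.6300 / 29
= 1.0907

1.0907


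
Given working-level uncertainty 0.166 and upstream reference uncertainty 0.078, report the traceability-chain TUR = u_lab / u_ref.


TUR = u_lab / u_ref
= 0.166 / 0.078
= 2.1282

2.1282


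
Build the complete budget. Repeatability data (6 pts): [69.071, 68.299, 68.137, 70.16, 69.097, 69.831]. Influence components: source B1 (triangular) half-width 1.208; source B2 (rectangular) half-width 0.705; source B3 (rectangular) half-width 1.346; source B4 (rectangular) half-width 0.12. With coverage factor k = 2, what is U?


mean = (69.071 + 68.299 + 68.137 + 70.16 + 69.097 + 69.831) / 6 = 69.09916667
s = sqrt(sum((x - mean)^2)/(n-1)) = 0.8034646
u_A = s / sqrt(n) = 0.8034646 / sqrt(6) = 0.32801305
u_B1 = 1.208 / sqrt(6) = 0.49316393
u_B2 = 0.705 / sqrt(3) = 0.40703194
u_B3 = 1.346 / sqrt(3) = 0.77711346
u_B4 = 0.12 / sqrt(3) = 0.069282032
uc = sqrt(0.32801305^2 + 0.49316393^2 + 0.40703194^2 + 0.77711346^2 + 0.069282032^2) = 1.0607467
U = k * uc = 2 * 1.0607467
U = 2.1215

2.1215


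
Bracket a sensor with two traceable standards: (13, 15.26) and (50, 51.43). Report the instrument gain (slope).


slope = (y2 - y1) / (x2 - x1)
= (51.43 - 15.26) / (50 - 13)
= 36.1700 / 37
= 0.9776

0.9776


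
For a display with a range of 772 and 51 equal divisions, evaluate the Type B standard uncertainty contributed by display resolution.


resolution = range / divisions
resolution = 772 / 51 = 15.137255
u_res = resolution / (2*sqrt(3))
u_res = 15.137255 / 3.4641016
u_res = 4.3697

4.3697


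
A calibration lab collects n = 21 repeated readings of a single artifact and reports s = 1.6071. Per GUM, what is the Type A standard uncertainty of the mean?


u_A = s / sqrt(n)
u_A = 1.6071 / sqrt(21)
u_A = 1.6071 / 4.5825757
u_A = 0.3507

0.3507


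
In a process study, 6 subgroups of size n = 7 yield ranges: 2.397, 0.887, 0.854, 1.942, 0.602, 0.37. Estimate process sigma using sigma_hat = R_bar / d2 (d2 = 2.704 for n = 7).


R_bar = (2.397 + 0.887 + 0.854 + 1.942 + 0.602 + 0.37) / 6
R_bar = 7.052 / 6 = 1.1753333
sigma_hat = R_bar / d2 = 1.1753333 / 2.704 = 0.4347

0.4347


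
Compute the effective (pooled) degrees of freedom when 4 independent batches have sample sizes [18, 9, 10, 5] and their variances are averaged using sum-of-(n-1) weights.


nu = sum_i (n_i - 1)
nu = ((18 - 1) + (9 - 1) + (10 - 1) + (5 - 1))
nu = 17 + 8 + 9 + 4
nu = 38

38


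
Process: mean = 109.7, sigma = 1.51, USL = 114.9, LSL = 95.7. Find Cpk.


Cpu = (USL - mean) / (3*sigma) = (114.9 - 109.7) / (3*1.51) = 1.1479
Cpl = (mean - LSL) / (3*sigma) = (109.7 - 95.7) / (3*1.51) = 3.0905
Cpk = min(Cpu, Cpl) = 1.1479

1.1479


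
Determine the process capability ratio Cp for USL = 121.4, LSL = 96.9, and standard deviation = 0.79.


Cp = (USL - LSL) / (6 * sigma)
= (121.4 - 96.9) / (6 * 0.79)
= 24.5000 / 4.7400
= 5.1688

5.1688


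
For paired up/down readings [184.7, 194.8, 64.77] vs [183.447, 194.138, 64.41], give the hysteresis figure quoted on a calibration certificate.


|184.7 - 183.447| = 1.2530
|194.8 - 194.138| = 0.6620
|64.77 - 64.41| = 0.3600
hysteresis = max(diffs) = 1.2530

1.2530


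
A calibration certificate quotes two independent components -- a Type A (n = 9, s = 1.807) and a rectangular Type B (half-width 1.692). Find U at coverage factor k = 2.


u_A = s / sqrt(n) = 1.807 / sqrt(9) = 0.60233333
u_B = half_width / sqrt(3) = 1.692 / sqrt(3) = 0.97687666
uc = sqrt(u_A^2 + u_B^2) = sqrt(0.60233333^2 + 0.97687666^2) = 1.1476469
U = k * uc = 2 * 1.1476469
U = 2.2953

2.2953


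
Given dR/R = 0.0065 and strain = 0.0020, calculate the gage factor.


GF = (dR/R) / epsilon
= 0.0065 / 0.0020
= 3.2500

3.2500


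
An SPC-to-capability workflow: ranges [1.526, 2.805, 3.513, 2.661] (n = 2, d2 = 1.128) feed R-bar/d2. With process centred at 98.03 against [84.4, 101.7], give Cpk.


R_bar = (1.526 + 2.805 + 3.513 + 2.661) / 4 = 2.62625
sigma = R_bar / d2 = 2.62625 / 1.128 = 2.3282358
Cp = (USL - LSL)/(6*sigma) = (101.7 - 84.4)/(6*2.3282358) = 1.2384
Cpu = (101.7 - 98.03)/(3*2.3282358) = 0.5254
Cpl = (98.03 - 84.4)/(3*2.3282358) = 1.9514
Cpk = min(Cpu, Cpl) = 0.5254

0.5254


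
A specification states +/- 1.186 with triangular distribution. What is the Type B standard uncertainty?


u_B = half_width / sqrt(6)
u_B = 1.186 / 2.4494897
u_B = 0.4842

0.4842


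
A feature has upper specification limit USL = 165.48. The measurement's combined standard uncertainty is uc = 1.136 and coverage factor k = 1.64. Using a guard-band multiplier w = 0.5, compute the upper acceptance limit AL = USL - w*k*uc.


U = k * uc = 1.64 * 1.136 = 1.86304
guard band g = w * U = 0.5 * 1.86304 = 0.93152
AL = USL - g = 165.48 - 0.93152
AL = 164.5485

164.5485


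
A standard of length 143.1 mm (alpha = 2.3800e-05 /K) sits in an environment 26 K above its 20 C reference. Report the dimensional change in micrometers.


dL = L * alpha * dT
= 143.1 * 2.3800e-05 * 26
= 0.0885503 mm
dL_um = 0.0885503 * 1000 = 88.5503 um

88.5503


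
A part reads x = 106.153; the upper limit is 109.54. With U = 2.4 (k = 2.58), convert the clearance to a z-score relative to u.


u = U / k = 2.4 / 2.58 = 0.93023256
margin = |USL - x| = |109.54 - 106.153| = 3.387
z = margin / u = 3.387 / 0.93023256
z = 3.6410

3.6410


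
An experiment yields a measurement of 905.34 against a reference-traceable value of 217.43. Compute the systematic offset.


Systematic error = measured - true
= 905.34 - 217.43
= 687.9100

687.9100


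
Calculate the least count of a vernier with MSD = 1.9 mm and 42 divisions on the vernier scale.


LC = MSD / n_div
= 1.9 / 42
= 0.0452

0.0452


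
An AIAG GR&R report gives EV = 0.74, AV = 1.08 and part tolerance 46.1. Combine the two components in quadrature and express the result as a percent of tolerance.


GRR = sqrt(EV^2 + AV^2) = sqrt(0.74^2 + 1.08^2) = 1.3091982
%GRR = GRR / tol * 100 = 1.3091982 / 46.1 * 100
%GRR = 2.8399

2.8399


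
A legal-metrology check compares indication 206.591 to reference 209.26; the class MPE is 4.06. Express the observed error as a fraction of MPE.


e = indication - reference = 206.591 - 209.26 = -2.6690
|e| = 2.6690
ratio = |e| / MPE = 2.6690 / 4.06
ratio = 0.6574

0.6574


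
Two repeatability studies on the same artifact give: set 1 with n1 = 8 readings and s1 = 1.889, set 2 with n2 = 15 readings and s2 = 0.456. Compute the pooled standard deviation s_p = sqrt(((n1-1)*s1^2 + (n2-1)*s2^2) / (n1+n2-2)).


s_p = sqrt(((n1-1)*s1^2 + (n2-1)*s2^2) / (n1+n2-2))
numerator = (8-1)*1.889^2 + (15-1)*0.456^2 = 24.978247 + 2.911104 = 27.889351
denominator = 8 + 15 - 2 = 21
s_p^2 = 27.889351 / 21 = 1.3280643
s_p = sqrt(1.3280643) = 1.1524

1.1524


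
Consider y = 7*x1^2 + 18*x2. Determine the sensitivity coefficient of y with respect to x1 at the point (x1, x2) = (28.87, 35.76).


y = 7*x1^2 + 18*x2
dy/dx1 = 2*7*x1
Evaluate at x1 = 28.87: c1 = 14 * 28.87
c1 = 404.1800

404.1800


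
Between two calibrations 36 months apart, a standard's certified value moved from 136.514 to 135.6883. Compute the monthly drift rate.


rate = (v2 - v1) / months
= (135.6883 - 136.514) / 36
= -0.8257 / 36
= -0.0229

-0.0229


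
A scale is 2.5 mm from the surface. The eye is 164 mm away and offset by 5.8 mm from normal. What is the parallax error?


error = h * offset / d
= 2.5 * 5.8 / 164
= 0.0884

0.0884


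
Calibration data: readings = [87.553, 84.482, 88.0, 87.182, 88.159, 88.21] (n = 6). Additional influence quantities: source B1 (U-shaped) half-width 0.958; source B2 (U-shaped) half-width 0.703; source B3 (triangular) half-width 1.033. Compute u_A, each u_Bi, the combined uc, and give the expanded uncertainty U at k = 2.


mean = (87.553 + 84.482 + 88.0 + 87.182 + 88.159 + 88.21) / 6 = 87.26433333
s = sqrt(sum((x - mean)^2)/(n-1)) = 1.4189718
u_A = s / sqrt(n) = 1.4189718 / sqrt(6) = 0.57929281
u_B1 = 0.958 / sqrt(2) = 0.6774083
u_B2 = 0.703 / sqrt(2) = 0.49709607
u_B3 = 1.033 / sqrt(6) = 0.42172048
uc = sqrt(0.57929281^2 + 0.6774083^2 + 0.49709607^2 + 0.42172048^2) = 1.1042712
U = k * uc = 2 * 1.1042712
U = 2.2085

2.2085


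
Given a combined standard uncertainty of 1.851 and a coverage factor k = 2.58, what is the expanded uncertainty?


U = k * uc
U = 2.58 * 1.851
U = 4.7756

4.7756


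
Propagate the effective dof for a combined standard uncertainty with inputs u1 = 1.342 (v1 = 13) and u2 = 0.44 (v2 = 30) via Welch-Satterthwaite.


uc = sqrt(u1^2 + u2^2) = sqrt(1.342^2 + 0.44^2) = 1.4122903
v_eff = uc^4 / (u1^4/v1 + u2^4/v2)
= 1.4122903^4 / (1.342^4/13 + 0.44^4/30)
= 3.9782851 / 0.25074716
v_eff = 15.8657

15.8657


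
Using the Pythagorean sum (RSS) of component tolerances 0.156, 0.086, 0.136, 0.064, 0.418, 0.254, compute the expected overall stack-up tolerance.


RSS = sqrt(0.156^2 + 0.086^2 + 0.136^2 + 0.064^2 + 0.418^2 + 0.254^2)
= sqrt(0.293564)
= 0.5418

0.5418


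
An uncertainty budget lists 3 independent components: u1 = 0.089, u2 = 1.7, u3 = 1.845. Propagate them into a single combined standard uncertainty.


uc = sqrt(0.089^2 + 1.7^2 + 1.845^2)
uc = sqrt(6.301946)
uc = 2.5104

2.5104


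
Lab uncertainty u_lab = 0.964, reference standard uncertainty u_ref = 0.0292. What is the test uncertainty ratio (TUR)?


TUR = u_lab / u_ref
= 0.964 / 0.0292
= 33.0137

33.0137


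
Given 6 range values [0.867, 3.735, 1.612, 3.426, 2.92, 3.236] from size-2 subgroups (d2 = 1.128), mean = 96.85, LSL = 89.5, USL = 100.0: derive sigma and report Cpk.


R_bar = (0.867 + 3.735 + 1.612 + 3.426 + 2.92 + 3.236) / 6 = 2.6326667
sigma = R_bar / d2 = 2.6326667 / 1.128 = 2.3339244
Cp = (USL - LSL)/(6*sigma) = (100.0 - 89.5)/(6*2.3339244) = 0.7498
Cpu = (100.0 - 96.85)/(3*2.3339244) = 0.4499
Cpl = (96.85 - 89.5)/(3*2.3339244) = 1.0497
Cpk = min(Cpu, Cpl) = 0.4499

0.4499


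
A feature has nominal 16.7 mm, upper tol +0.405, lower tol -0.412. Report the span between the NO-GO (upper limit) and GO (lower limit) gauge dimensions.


GO = nominal - lower_tol (smallest hole = maximum material condition)
GO = 16.7 - 0.412 = 16.288
NO-GO = nominal + upper_tol (largest hole = least material condition)
NO-GO = 16.7 + 0.405 = 17.105
spread = NO-GO - GO = 17.105 - 16.288 = 0.8170

0.8170


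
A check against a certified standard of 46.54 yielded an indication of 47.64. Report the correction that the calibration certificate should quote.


Correction = standard - reading
= 46.54 - 47.64
= -1.1000

-1.1000


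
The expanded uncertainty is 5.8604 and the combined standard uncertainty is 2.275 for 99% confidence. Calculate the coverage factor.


k = U / uc
k = 5.8604 / 2.275
k = 2.576

2.576


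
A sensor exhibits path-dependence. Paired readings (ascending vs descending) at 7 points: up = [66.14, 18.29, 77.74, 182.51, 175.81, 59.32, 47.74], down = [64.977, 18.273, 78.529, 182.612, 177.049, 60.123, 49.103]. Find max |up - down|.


|66.14 - 64.977| = 1.1630
|18.29 - 18.273| = 0.0170
|77.74 - 78.529| = 0.7890
|182.51 - 182.612| = 0.1020
|175.81 - 177.049| = 1.2390
|59.32 - 60.123| = 0.8030
|47.74 - 49.103| = 1.3630
hysteresis = max(diffs) = 1.3630

1.3630


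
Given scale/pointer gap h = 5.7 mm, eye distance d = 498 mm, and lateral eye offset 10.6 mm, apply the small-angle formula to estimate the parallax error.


error = h * offset / d
= 5.7 * 10.6 / 498
= 0.1213

0.1213


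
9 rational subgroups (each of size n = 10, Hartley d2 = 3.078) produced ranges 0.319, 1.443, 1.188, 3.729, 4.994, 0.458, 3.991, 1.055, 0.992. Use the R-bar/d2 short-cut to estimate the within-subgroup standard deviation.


R_bar = (0.319 + 1.443 + 1.188 + 3.729 + 4.994 + 0.458 + 3.991 + 1.055 + 0.992) / 9
R_bar = 18.169 / 9 = 2.0187778
sigma_hat = R_bar / d2 = 2.0187778 / 3.078 = 0.6559

0.6559


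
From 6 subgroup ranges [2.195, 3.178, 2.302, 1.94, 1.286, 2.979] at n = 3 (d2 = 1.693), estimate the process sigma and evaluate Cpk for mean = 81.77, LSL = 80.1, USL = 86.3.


R_bar = (2.195 + 3.178 + 2.302 + 1.94 + 1.286 + 2.979) / 6 = 2.3133333
sigma = R_bar / d2 = 2.3133333 / 1.693 = 1.3664107
Cp = (USL - LSL)/(6*sigma) = (86.3 - 80.1)/(6*1.3664107) = 0.7562
Cpu = (86.3 - 81.77)/(3*1.3664107) = 1.1051
Cpl = (81.77 - 80.1)/(3*1.3664107) = 0.4074
Cpk = min(Cpu, Cpl) = 0.4074

0.4074


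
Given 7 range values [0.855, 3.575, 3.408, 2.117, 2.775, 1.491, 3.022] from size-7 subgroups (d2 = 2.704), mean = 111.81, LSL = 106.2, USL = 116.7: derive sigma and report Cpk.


R_bar = (0.855 + 3.575 + 3.408 + 2.117 + 2.775 + 1.491 + 3.022) / 7 = 2.4632857
sigma = R_bar / d2 = 2.4632857 / 2.704 = 0.91097844
Cp = (USL - LSL)/(6*sigma) = (116.7 - 106.2)/(6*0.91097844) = 1.9210
Cpu = (116.7 - 111.81)/(3*0.91097844) = 1.7893
Cpl = (111.81 - 106.2)/(3*0.91097844) = 2.0527
Cpk = min(Cpu, Cpl) = 1.7893

1.7893


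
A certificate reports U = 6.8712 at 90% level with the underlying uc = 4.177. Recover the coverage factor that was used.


k = U / uc
k = 6.8712 / 4.177
k = 1.645

1.645


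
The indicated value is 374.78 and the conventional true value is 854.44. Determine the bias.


Systematic error = measured - true
= 374.78 - 854.44
= -479.6600

-479.6600


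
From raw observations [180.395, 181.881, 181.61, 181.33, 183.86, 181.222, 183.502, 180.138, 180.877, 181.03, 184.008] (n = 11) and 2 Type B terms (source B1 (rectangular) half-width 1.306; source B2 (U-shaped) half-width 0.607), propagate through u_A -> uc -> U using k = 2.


mean = (180.395 + 181.881 + 181.61 + 181.33 + 183.86 + 181.222 + 183.502 + 180.138 + 180.877 + 181.03 + 184.008) / 11 = 181.8048182
s = sqrt(sum((x - mean)^2)/(n-1)) = 1.3709178
u_A = s / sqrt(n) = 1.3709178 / sqrt(11) = 0.41334727
u_B1 = 1.306 / sqrt(3) = 0.75401945
u_B2 = 0.607 / sqrt(2) = 0.42921382
uc = sqrt(0.41334727^2 + 0.75401945^2 + 0.42921382^2) = 0.96105452
U = k * uc = 2 * 0.96105452
U = 1.9221

1.9221


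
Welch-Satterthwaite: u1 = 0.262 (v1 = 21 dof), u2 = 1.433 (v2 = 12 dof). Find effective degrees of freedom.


uc = sqrt(u1^2 + u2^2) = sqrt(0.262^2 + 1.433^2) = 1.4567543
v_eff = uc^4 / (u1^4/v1 + u2^4/v2)
= 1.4567543^4 / (0.262^4/21 + 1.433^4/12)
= 4.5034489 / 0.3516258
v_eff = 12.8075

12.8075


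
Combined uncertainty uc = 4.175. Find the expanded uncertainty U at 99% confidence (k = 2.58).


U = k * uc
U = 2.58 * 4.175
U = 10.7715

10.7715


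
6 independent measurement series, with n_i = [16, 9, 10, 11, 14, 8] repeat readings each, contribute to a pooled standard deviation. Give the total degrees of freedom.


nu = sum_i (n_i - 1)
nu = ((16 - 1) + (9 - 1) + (10 - 1) + (11 - 1) + (14 - 1) + (8 - 1))
nu = 15 + 8 + 9 + 10 + 13 + 7
nu = 62

62


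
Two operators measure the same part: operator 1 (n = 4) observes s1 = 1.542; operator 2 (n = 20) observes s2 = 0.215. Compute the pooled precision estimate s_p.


s_p = sqrt(((n1-1)*s1^2 + (n2-1)*s2^2) / (n1+n2-2))
numerator = (4-1)*1.542^2 + (20-1)*0.215^2 = 7.133292 + 0.878275 = 8.011567
denominator = 4 + 20 - 2 = 22
s_p^2 = 8.011567 / 22 = 0.36416214
s_p = sqrt(0.36416214) = 0.6035

0.6035


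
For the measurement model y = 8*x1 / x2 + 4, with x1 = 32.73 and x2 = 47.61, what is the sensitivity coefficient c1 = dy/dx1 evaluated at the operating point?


y = 8*x1 / x2 + 4
dy/dx1 = 8/x2
Evaluate at x2 = 47.61: c1 = 8 / 47.61
c1 = 0.1680

0.1680


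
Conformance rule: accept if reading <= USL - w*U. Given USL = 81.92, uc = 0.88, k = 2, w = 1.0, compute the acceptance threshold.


U = k * uc = 2 * 0.88 = 1.76
guard band g = w * U = 1.0 * 1.76 = 1.76
AL = USL - g = 81.92 - 1.76
AL = 80.1600

80.1600


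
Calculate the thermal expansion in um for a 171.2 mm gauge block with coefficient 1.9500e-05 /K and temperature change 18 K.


dL = L * alpha * dT
= 171.2 * 1.9500e-05 * 18
= 0.0600912 mm
dL_um = 0.0600912 * 1000 = 60.0912 um

60.0912


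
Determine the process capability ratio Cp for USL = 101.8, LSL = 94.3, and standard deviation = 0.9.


Cp = (USL - LSL) / (6 * sigma)
= (101.8 - 94.3) / (6 * 0.9)
= 7.5000 / 5.4000
= 1.3889

1.3889


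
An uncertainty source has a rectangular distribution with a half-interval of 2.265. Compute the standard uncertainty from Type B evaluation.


u_B = half_width / sqrt(3)
u_B = 2.265 / 1.7320508
u_B = 1.3077

1.3077


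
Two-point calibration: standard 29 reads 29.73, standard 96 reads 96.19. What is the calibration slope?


slope = (y2 - y1) / (x2 - x1)
= (96.19 - 29.73) / (96 - 29)
= 66.4600 / 67
= 0.9919

0.9919


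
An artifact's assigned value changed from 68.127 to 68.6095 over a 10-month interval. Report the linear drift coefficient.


rate = (v2 - v1) / months
= (68.6095 - 68.127) / 10
= 0.4825 / 10
= 0.0483

0.0483


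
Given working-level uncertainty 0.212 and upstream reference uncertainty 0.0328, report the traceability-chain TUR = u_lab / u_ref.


TUR = u_lab / u_ref
= 0.212 / 0.0328
= 6.4634

6.4634


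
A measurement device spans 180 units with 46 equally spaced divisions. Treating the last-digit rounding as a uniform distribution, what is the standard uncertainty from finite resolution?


resolution = range / divisions
resolution = 180 / 46 = 3.9130435
u_res = resolution / (2*sqrt(3))
u_res = 3.9130435 / 3.4641016
u_res = 1.1296

1.1296


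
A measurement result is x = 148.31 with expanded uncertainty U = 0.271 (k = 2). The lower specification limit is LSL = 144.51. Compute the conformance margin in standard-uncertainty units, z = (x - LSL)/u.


u = U / k = 0.271 / 2 = 0.1355
margin = |LSL - x| = |144.51 - 148.31| = 3.8
z = margin / u = 3.8 / 0.1355
z = 28.0443

28.0443


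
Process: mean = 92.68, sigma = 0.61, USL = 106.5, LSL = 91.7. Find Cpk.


Cpu = (USL - mean) / (3*sigma) = (106.5 - 92.68) / (3*0.61) = 7.5519
Cpl = (mean - LSL) / (3*sigma) = (92.68 - 91.7) / (3*0.61) = 0.5355
Cpk = min(Cpu, Cpl) = 0.5355

0.5355


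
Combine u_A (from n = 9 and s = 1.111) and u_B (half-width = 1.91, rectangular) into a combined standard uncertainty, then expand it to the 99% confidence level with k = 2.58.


u_A = s / sqrt(n) = 1.111 / sqrt(9) = 0.37033333
u_B = half_width / sqrt(3) = 1.91 / sqrt(3) = 1.102739
uc = sqrt(u_A^2 + u_B^2) = sqrt(0.37033333^2 + 1.102739^2) = 1.1632627
U = k * uc = 2.58 * 1.1632627
U = 3.0012

3.0012


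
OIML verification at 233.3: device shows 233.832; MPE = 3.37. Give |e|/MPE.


e = indication - reference = 233.832 - 233.3 = 0.5320
|e| = 0.5320
ratio = |e| / MPE = 0.5320 / 3.37
ratio = 0.1579

0.1579


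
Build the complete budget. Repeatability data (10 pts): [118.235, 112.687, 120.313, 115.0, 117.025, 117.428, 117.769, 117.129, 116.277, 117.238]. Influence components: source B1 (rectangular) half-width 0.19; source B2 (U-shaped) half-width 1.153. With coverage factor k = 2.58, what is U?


mean = (118.235 + 112.687 + 120.313 + 115.0 + 117.025 + 117.428 + 117.769 + 117.129 + 116.277 + 117.238) / 10 = 116.9101
s = sqrt(sum((x - mean)^2)/(n-1)) = 2.0109016
u_A = s / sqrt(n) = 2.0109016 / sqrt(10) = 0.63590292
u_B1 = 0.19 / sqrt(3) = 0.10969655
u_B2 = 1.153 / sqrt(2) = 0.81529412
uc = sqrt(0.63590292^2 + 0.10969655^2 + 0.81529412^2) = 1.0397646
U = k * uc = 2.58 * 1.0397646
U = 2.6826

2.6826


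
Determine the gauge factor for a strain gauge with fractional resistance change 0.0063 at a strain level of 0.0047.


GF = (dR/R) / epsilon
= 0.0063 / 0.0047
= 1.3404

1.3404


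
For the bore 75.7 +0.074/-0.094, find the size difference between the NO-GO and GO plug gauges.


GO = nominal - lower_tol (smallest hole = maximum material condition)
GO = 75.7 - 0.094 = 75.606
NO-GO = nominal + upper_tol (largest hole = least material condition)
NO-GO = 75.7 + 0.074 = 75.774
spread = NO-GO - GO = 75.774 - 75.606 = 0.1680

0.1680


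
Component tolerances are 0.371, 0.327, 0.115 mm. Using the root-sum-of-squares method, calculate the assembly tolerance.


RSS = sqrt(0.371^2 + 0.327^2 + 0.115^2)
= sqrt(0.257795)
= 0.5077

0.5077


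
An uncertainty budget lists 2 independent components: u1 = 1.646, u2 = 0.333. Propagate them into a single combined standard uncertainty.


uc = sqrt(1.646^2 + 0.333^2)
uc = sqrt(2.820205)
uc = 1.6793

1.6793


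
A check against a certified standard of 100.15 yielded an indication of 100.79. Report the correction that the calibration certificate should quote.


Correction = standard - reading
= 100.15 - 100.79
= -0.6400

-0.6400


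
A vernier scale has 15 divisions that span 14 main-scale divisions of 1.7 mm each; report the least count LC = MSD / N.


LC = MSD / n_div
= 1.7 / 15
= 0.1133

0.1133


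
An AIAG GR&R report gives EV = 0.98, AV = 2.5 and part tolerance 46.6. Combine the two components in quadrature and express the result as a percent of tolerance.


GRR = sqrt(EV^2 + AV^2) = sqrt(0.98^2 + 2.5^2) = 2.6852188
%GRR = GRR / tol * 100 = 2.6852188 / 46.6 * 100
%GRR = 5.7623

5.7623


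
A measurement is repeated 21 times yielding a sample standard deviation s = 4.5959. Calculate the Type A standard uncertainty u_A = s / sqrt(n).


u_A = s / sqrt(n)
u_A = 4.5959 / sqrt(21)
u_A = 4.5959 / 4.5825757
u_A = 1.0029

1.0029


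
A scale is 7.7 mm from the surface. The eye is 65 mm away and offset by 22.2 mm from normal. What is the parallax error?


error = h * offset / d
= 7.7 * 22.2 / 65
= 2.6298

2.6298


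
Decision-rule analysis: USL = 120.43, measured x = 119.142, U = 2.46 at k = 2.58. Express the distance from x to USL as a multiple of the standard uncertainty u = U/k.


u = U / k = 2.46 / 2.58 = 0.95348837
margin = |USL - x| = |120.43 - 119.142| = 1.288
z = margin / u = 1.288 / 0.95348837
z = 1.3508

1.3508


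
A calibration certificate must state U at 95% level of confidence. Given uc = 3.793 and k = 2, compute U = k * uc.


U = k * uc
U = 2 * 3.793
U = 7.5860

7.5860


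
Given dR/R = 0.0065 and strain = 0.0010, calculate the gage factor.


GF = (dR/R) / epsilon
= 0.0065 / 0.0010
= 6.5000

6.5000


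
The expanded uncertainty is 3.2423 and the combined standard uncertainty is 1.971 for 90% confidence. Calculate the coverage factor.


k = U / uc
k = 3.2423 / 1.971
k = 1.645

1.645


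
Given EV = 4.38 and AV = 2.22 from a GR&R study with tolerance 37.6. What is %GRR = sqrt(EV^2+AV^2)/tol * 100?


GRR = sqrt(EV^2 + AV^2) = sqrt(4.38^2 + 2.22^2) = 4.9104786
%GRR = GRR / tol * 100 = 4.9104786 / 37.6 * 100
%GRR = 13.0598

13.0598


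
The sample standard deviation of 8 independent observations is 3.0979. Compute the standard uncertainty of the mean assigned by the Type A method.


u_A = s / sqrt(n)
u_A = 3.0979 / sqrt(8)
u_A = 3.0979 / 2.8284271
u_A = 1.0953

1.0953


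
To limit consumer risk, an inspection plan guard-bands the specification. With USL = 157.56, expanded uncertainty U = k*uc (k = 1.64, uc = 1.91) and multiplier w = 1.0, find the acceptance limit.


U = k * uc = 1.64 * 1.91 = 3.1324
guard band g = w * U = 1.0 * 3.1324 = 3.1324
AL = USL - g = 157.56 - 3.1324
AL = 154.4276

154.4276


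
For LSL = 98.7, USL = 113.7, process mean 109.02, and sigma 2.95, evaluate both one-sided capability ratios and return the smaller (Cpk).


Cpu = (USL - mean) / (3*sigma) = (113.7 - 109.02) / (3*2.95) = 0.5288
Cpl = (mean - LSL) / (3*sigma) = (109.02 - 98.7) / (3*2.95) = 1.1661
Cpk = min(Cpu, Cpl) = 0.5288

0.5288


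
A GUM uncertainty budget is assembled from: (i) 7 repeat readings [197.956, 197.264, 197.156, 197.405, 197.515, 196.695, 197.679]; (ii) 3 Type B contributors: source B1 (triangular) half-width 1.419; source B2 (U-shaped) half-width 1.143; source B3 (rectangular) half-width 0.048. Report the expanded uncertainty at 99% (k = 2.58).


mean = (197.956 + 197.264 + 197.156 + 197.405 + 197.515 + 196.695 + 197.679) / 7 = 197.3814286
s = sqrt(sum((x - mean)^2)/(n-1)) = 0.40267226
u_A = s / sqrt(n) = 0.40267226 / sqrt(7) = 0.15219581
u_B1 = 1.419 / sqrt(6) = 0.57930432
u_B2 = 1.143 / sqrt(2) = 0.80822305
u_B3 = 0.048 / sqrt(3) = 0.027712813
uc = sqrt(0.15219581^2 + 0.57930432^2 + 0.80822305^2 + 0.027712813^2) = 1.0063546
U = k * uc = 2.58 * 1.0063546
U = 2.5964

2.5964


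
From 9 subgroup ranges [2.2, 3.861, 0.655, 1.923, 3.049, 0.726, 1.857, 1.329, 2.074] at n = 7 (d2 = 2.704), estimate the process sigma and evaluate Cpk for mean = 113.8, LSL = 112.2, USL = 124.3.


R_bar = (2.2 + 3.861 + 0.655 + 1.923 + 3.049 + 0.726 + 1.857 + 1.329 + 2.074) / 9 = 1.9637778
sigma = R_bar / d2 = 1.9637778 / 2.704 = 0.72624919
Cp = (USL - LSL)/(6*sigma) = (124.3 - 112.2)/(6*0.72624919) = 2.7768
Cpu = (124.3 - 113.8)/(3*0.72624919) = 4.8193
Cpl = (113.8 - 112.2)/(3*0.72624919) = 0.7344
Cpk = min(Cpu, Cpl) = 0.7344

0.7344


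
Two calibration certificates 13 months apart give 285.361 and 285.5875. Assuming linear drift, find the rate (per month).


rate = (v2 - v1) / months
= (285.5875 - 285.361) / 13
= 0.2265 / 13
= 0.0174

0.0174


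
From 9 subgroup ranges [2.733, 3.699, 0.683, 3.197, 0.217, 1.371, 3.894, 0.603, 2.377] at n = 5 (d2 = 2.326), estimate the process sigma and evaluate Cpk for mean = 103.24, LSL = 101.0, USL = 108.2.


R_bar = (2.733 + 3.699 + 0.683 + 3.197 + 0.217 + 1.371 + 3.894 + 0.603 + 2.377) / 9 = 2.086
sigma = R_bar / d2 = 2.086 / 2.326 = 0.89681857
Cp = (USL - LSL)/(6*sigma) = (108.2 - 101.0)/(6*0.89681857) = 1.3381
Cpu = (108.2 - 103.24)/(3*0.89681857) = 1.8436
Cpl = (103.24 - 101.0)/(3*0.89681857) = 0.8326
Cpk = min(Cpu, Cpl) = 0.8326

0.8326


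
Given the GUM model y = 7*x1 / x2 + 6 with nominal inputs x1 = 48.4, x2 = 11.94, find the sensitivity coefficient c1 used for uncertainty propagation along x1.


y = 7*x1 / x2 + 6
dy/dx1 = 7/x2
Evaluate at x2 = 11.94: c1 = 7 / 11.94
c1 = 0.5863

0.5863


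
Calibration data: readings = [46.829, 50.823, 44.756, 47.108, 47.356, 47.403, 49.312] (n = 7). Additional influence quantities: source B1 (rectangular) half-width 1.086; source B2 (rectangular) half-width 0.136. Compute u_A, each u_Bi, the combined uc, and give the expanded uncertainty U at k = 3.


mean = (46.829 + 50.823 + 44.756 + 47.108 + 47.356 + 47.403 + 49.312) / 7 = 47.65528571
s = sqrt(sum((x - mean)^2)/(n-1)) = 1.9287502
u_A = s / sqrt(n) = 1.9287502 / sqrt(7) = 0.72899905
u_B1 = 1.086 / sqrt(3) = 0.62700239
u_B2 = 0.136 / sqrt(3) = 0.078519637
uc = sqrt(0.72899905^2 + 0.62700239^2 + 0.078519637^2) = 0.96474709
U = k * uc = 3 * 0.96474709
U = 2.8942

2.8942


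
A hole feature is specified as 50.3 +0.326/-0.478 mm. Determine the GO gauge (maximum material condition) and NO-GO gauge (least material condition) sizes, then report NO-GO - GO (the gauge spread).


GO = nominal - lower_tol (smallest hole = maximum material condition)
GO = 50.3 - 0.478 = 49.822
NO-GO = nominal + upper_tol (largest hole = least material condition)
NO-GO = 50.3 + 0.326 = 50.626
spread = NO-GO - GO = 50.626 - 49.822 = 0.8040

0.8040


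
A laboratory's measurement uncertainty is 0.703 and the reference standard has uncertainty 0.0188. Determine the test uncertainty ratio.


TUR = u_lab / u_ref
= 0.703 / 0.0188
= 37.3936

37.3936


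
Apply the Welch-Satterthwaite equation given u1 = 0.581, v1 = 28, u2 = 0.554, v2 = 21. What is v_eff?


uc = sqrt(u1^2 + u2^2) = sqrt(0.581^2 + 0.554^2) = 0.80279325
v_eff = uc^4 / (u1^4/v1 + u2^4/v2)
= 0.80279325^4 / (0.581^4/28 + 0.554^4/21)
= 0.41535061 / 0.008555143
v_eff = 48.5498

48.5498


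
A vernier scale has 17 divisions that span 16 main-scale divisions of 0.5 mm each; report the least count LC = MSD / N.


LC = MSD / n_div
= 0.5 / 17
= 0.0294

0.0294


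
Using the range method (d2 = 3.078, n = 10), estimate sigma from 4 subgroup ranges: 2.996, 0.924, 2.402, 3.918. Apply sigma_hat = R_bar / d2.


R_bar = (2.996 + 0.924 + 2.402 + 3.918) / 4
R_bar = 10.24 / 4 = 2.56
sigma_hat = R_bar / d2 = 2.56 / 3.078 = 0.8317

0.8317


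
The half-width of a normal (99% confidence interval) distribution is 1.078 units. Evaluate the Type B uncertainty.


u_B = half_width / 2.576
u_B = 1.078 / 2.576
u_B = 0.4185

0.4185


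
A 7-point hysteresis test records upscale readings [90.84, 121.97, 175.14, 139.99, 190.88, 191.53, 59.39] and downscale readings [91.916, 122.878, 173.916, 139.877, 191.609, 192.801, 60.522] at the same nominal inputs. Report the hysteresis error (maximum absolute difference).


|90.84 - 91.916| = 1.0760
|121.97 - 122.878| = 0.9080
|175.14 - 173.916| = 1.2240
|139.99 - 139.877| = 0.1130
|190.88 - 191.609| = 0.7290
|191.53 - 192.801| = 1.2710
|59.39 - 60.522| = 1.1320
hysteresis = max(diffs) = 1.2710

1.2710


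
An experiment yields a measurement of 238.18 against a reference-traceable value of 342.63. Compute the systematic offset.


Systematic error = measured - true
= 238.18 - 342.63
= -104.4500

-104.4500


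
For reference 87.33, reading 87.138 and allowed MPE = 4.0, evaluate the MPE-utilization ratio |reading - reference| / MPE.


e = indication - reference = 87.138 - 87.33 = -0.1920
|e| = 0.1920
ratio = |e| / MPE = 0.1920 / 4.0
ratio = 0.0480

0.0480


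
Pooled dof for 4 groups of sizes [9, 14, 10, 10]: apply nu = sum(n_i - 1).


nu = sum_i (n_i - 1)
nu = ((9 - 1) + (14 - 1) + (10 - 1) + (10 - 1))
nu = 8 + 13 + 9 + 9
nu = 39

39


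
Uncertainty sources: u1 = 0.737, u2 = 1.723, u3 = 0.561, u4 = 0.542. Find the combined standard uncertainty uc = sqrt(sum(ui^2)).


uc = sqrt(0.737^2 + 1.723^2 + 0.561^2 + 0.542^2)
uc = sqrt(4.120383)
uc = 2.0299

2.0299


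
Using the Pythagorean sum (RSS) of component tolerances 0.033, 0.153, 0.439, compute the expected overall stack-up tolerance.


RSS = sqrt(0.033^2 + 0.153^2 + 0.439^2)
= sqrt(0.217219)
= 0.4661

0.4661


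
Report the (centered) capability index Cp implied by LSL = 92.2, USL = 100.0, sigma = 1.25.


Cp = (USL - LSL) / (6 * sigma)
= (100.0 - 92.2) / (6 * 1.25)
= 7.8000 / 7.5000
= 1.0400

1.0400


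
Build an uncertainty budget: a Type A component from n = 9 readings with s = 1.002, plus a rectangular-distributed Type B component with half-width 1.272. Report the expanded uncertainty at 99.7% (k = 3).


u_A = s / sqrt(n) = 1.002 / sqrt(9) = 0.334
u_B = half_width / sqrt(3) = 1.272 / sqrt(3) = 0.73438954
uc = sqrt(u_A^2 + u_B^2) = sqrt(0.334^2 + 0.73438954^2) = 0.80677382
U = k * uc = 3 * 0.80677382
U = 2.4203

2.4203


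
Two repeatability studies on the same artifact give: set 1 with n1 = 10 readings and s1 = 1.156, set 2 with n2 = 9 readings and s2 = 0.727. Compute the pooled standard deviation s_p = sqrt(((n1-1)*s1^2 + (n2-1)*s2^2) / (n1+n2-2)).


s_p = sqrt(((n1-1)*s1^2 + (n2-1)*s2^2) / (n1+n2-2))
numerator = (10-1)*1.156^2 + (9-1)*0.727^2 = 12.027024 + 4.228232 = 16.255256
denominator = 10 + 9 - 2 = 17
s_p^2 = 16.255256 / 17 = 0.95619153
s_p = sqrt(0.95619153) = 0.9779

0.9779


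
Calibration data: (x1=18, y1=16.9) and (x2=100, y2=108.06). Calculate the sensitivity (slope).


slope = (y2 - y1) / (x2 - x1)
= (108.06 - 16.9) / (100 - 18)
= 91.1600 / 82
= 1.1117

1.1117


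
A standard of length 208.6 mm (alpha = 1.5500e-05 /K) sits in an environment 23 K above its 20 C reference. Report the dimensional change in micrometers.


dL = L * alpha * dT
= 208.6 * 1.5500e-05 * 23
= 0.0743659 mm
dL_um = 0.0743659 * 1000 = 74.3659 um

74.3659


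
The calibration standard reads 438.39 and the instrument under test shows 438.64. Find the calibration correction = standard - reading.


Correction = standard - reading
= 438.39 - 438.64
= -0.2500

-0.2500


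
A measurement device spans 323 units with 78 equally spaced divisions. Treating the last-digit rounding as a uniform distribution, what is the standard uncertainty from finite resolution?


resolution = range / divisions
resolution = 323 / 78 = 4.1410256
u_res = resolution / (2*sqrt(3))
u_res = 4.1410256 / 3.4641016
u_res = 1.1954

1.1954


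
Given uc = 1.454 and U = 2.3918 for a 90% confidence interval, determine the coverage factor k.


k = U / uc
k = 2.3918 / 1.454
k = 1.645

1.645


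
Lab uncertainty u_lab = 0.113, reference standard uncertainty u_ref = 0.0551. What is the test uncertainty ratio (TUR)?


TUR = u_lab / u_ref
= 0.113 / 0.0551
= 2.0508

2.0508


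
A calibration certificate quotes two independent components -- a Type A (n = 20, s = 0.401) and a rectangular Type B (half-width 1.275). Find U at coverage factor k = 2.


u_A = s / sqrt(n) = 0.401 / sqrt(20) = 0.089666326
u_B = half_width / sqrt(3) = 1.275 / sqrt(3) = 0.73612159
uc = sqrt(u_A^2 + u_B^2) = sqrt(0.089666326^2 + 0.73612159^2) = 0.74156257
U = k * uc = 2 * 0.74156257
U = 1.4831

1.4831


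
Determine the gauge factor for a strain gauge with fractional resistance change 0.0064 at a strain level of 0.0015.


GF = (dR/R) / epsilon
= 0.0064 / 0.0015
= 4.2667

4.2667


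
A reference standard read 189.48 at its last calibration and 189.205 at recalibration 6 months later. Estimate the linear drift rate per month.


rate = (v2 - v1) / months
= (189.205 - 189.48) / 6
= -0.2750 / 6
= -0.0458

-0.0458


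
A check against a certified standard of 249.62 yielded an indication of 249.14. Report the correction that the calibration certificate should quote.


Correction = standard - reading
= 249.62 - 249.14
= 0.4800

0.4800


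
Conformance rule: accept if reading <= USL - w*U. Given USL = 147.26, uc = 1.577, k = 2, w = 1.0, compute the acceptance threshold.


U = k * uc = 2 * 1.577 = 3.154
guard band g = w * U = 1.0 * 3.154 = 3.154
AL = USL - g = 147.26 - 3.154
AL = 144.1060

144.1060


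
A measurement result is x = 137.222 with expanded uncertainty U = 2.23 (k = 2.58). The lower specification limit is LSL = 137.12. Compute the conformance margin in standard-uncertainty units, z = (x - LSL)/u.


u = U / k = 2.23 / 2.58 = 0.86434109
margin = |LSL - x| = |137.12 - 137.222| = 0.102
z = margin / u = 0.102 / 0.86434109
z = 0.1180

0.1180


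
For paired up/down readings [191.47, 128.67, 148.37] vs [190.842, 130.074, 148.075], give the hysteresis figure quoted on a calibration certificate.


|191.47 - 190.842| = 0.6280
|128.67 - 130.074| = 1.4040
|148.37 - 148.075| = 0.2950
hysteresis = max(diffs) = 1.4040

1.4040


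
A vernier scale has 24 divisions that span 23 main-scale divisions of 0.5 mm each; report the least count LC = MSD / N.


LC = MSD / n_div
= 0.5 / 24
= 0.0208

0.0208


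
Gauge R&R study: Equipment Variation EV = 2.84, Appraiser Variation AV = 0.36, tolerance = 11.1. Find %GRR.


GRR = sqrt(EV^2 + AV^2) = sqrt(2.84^2 + 0.36^2) = 2.862726
%GRR = GRR / tol * 100 = 2.862726 / 11.1 * 100
%GRR = 25.7903

25.7903


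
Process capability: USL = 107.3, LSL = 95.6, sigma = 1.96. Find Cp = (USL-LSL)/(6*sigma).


Cp = (USL - LSL) / (6 * sigma)
= (107.3 - 95.6) / (6 * 1.96)
= 11.7000 / 11.7600
= 0.9949

0.9949


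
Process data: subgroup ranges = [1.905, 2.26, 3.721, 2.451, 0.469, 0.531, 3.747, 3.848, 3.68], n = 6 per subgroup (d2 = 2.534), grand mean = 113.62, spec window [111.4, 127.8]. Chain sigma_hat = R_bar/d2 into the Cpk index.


R_bar = (1.905 + 2.26 + 3.721 + 2.451 + 0.469 + 0.531 + 3.747 + 3.848 + 3.68) / 9 = 2.5124444
sigma = R_bar / d2 = 2.5124444 / 2.534 = 0.99149345
Cp = (USL - LSL)/(6*sigma) = (127.8 - 111.4)/(6*0.99149345) = 2.7568
Cpu = (127.8 - 113.62)/(3*0.99149345) = 4.7672
Cpl = (113.62 - 111.4)/(3*0.99149345) = 0.7463
Cpk = min(Cpu, Cpl) = 0.7463

0.7463


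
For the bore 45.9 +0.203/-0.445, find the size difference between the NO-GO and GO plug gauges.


GO = nominal - lower_tol (smallest hole = maximum material condition)
GO = 45.9 - 0.445 = 45.455
NO-GO = nominal + upper_tol (largest hole = least material condition)
NO-GO = 45.9 + 0.203 = 46.103
spread = NO-GO - GO = 46.103 - 45.455 = 0.6480

0.6480


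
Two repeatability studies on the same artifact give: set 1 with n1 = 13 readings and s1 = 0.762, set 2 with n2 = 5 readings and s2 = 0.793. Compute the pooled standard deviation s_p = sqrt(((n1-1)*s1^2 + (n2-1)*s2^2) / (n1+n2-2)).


s_p = sqrt(((n1-1)*s1^2 + (n2-1)*s2^2) / (n1+n2-2))
numerator = (13-1)*0.762^2 + (5-1)*0.793^2 = 6.967728 + 2.515396 = 9.483124
denominator = 13 + 5 - 2 = 16
s_p^2 = 9.483124 / 16 = 0.59269525
s_p = sqrt(0.59269525) = 0.7699

0.7699


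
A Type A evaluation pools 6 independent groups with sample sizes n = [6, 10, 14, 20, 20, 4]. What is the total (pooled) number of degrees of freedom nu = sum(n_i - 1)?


nu = sum_i (n_i - 1)
nu = ((6 - 1) + (10 - 1) + (14 - 1) + (20 - 1) + (20 - 1) + (4 - 1))
nu = 5 + 9 + 13 + 19 + 19 + 3
nu = 68

68


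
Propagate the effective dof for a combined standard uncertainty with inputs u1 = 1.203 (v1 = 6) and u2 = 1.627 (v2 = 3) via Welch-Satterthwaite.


uc = sqrt(u1^2 + u2^2) = sqrt(1.203^2 + 1.627^2) = 2.0234471
v_eff = uc^4 / (u1^4/v1 + u2^4/v2)
= 2.0234471^4 / (1.203^4/6 + 1.627^4/3)
= 16.763605 / 2.684833
v_eff = 6.2438

6.2438


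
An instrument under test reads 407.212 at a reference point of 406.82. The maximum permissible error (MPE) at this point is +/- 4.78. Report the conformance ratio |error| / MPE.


e = indication - reference = 407.212 - 406.82 = 0.3920
|e| = 0.3920
ratio = |e| / MPE = 0.3920 / 4.78
ratio = 0.0820

0.0820


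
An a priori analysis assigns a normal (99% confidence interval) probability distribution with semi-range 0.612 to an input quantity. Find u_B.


u_B = half_width / 2.576
u_B = 0.612 / 2.576
u_B = 0.2376

0.2376


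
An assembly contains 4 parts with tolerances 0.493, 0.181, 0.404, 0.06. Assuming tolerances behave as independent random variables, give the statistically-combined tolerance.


RSS = sqrt(0.493^2 + 0.181^2 + 0.404^2 + 0.06^2)
= sqrt(0.442626)
= 0.6653

0.6653


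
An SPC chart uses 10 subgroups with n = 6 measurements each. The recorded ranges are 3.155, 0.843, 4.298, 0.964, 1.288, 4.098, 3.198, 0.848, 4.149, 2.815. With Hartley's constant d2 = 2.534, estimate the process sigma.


R_bar = (3.155 + 0.843 + 4.298 + 0.964 + 1.288 + 4.098 + 3.198 + 0.848 + 4.149 + 2.815) / 10
R_bar = 25.656 / 10 = 2.5656
sigma_hat = R_bar / d2 = 2.5656 / 2.534 = 1.0125

1.0125


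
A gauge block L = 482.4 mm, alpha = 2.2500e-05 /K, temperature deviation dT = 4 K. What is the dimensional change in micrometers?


dL = L * alpha * dT
= 482.4 * 2.2500e-05 * 4
= 0.0434160 mm
dL_um = 0.0434160 * 1000 = 43.4160 um

43.4160


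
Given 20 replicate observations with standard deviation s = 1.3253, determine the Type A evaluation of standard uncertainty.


u_A = s / sqrt(n)
u_A = 1.3253 / sqrt(20)
u_A = 1.3253 / 4.472136
u_A = 0.2963

0.2963


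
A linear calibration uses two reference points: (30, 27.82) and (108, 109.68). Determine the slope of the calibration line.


slope = (y2 - y1) / (x2 - x1)
= (109.68 - 27.82) / (108 - 30)
= 81.8600 / 78
= 1.0495

1.0495


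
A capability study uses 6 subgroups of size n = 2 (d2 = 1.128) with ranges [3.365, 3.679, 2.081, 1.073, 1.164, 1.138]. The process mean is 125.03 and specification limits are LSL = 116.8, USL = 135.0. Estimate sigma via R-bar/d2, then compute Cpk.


R_bar = (3.365 + 3.679 + 2.081 + 1.073 + 1.164 + 1.138) / 6 = 2.0833333
sigma = R_bar / d2 = 2.0833333 / 1.128 = 1.8469267
Cp = (USL - LSL)/(6*sigma) = (135.0 - 116.8)/(6*1.8469267) = 1.6424
Cpu = (135.0 - 125.03)/(3*1.8469267) = 1.7994
Cpl = (125.03 - 116.8)/(3*1.8469267) = 1.4854
Cpk = min(Cpu, Cpl) = 1.4854

1.4854
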